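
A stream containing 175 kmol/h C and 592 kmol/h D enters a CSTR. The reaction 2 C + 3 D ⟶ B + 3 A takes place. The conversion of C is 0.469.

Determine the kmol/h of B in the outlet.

41 kmol/h

C reacted = 0.469 × 175 = 82.07 kmol/h; ν_C = −2, so ξ = 82.07/2 = 41.04 kmol/h.
Outlet amounts (n = n₀ + ν ξ):
  C: 175 − 2(41.04) = 92.93
  D: 592 − 3(41.04) = 468.9
  B: 0 + 1(41.04) = 41.04
  A: 0 + 3(41.04) = 123.1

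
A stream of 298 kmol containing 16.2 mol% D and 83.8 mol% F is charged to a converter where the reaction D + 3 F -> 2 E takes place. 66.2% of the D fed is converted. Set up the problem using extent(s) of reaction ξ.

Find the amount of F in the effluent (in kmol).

154 kmol

D reacted = 0.662 × 48.28 = 31.96 kmol; ν_D = −1, so ξ = 31.96/1 = 31.96 kmol.
Outlet amounts (n = n₀ + ν ξ):
  D: 48.28 − 1(31.96) = 16.32
  F: 249.7 − 3(31.96) = 153.8
  E: 0 + 2(31.96) = 63.92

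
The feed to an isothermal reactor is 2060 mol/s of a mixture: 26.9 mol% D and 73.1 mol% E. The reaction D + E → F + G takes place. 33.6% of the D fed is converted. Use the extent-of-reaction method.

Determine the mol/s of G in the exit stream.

D reacted = 0.336 × 554.1 = 186.2 mol/s; ν_D = −1, so ξ = 186.2/1 = 186.2 mol/s.
Outlet amounts (n = n₀ + ν ξ):
  D: 554.1 − 1(186.2) = 367.9
  E: 1506 − 1(186.2) = 1320
  F: 0 + 1(186.2) = 186.2
  G: 0 + 1(186.2) = 186.2

186 mol/s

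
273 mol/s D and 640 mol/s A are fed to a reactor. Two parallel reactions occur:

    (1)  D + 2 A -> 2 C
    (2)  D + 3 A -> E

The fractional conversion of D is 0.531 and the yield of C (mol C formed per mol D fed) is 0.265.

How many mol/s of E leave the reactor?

Yield of C: 2ξ₁ / 273 = 0.265 → ξ₁ = 36.17 mol/s.
Conversion of D: 1ξ₁ + 1ξ₂ = 0.531 × 273 = 145 → ξ₂ = 108.8 mol/s.
Outlet amounts (n = n₀ + Σ ν·ξ):
  D: 273 − 1(36.17) − 1(108.8) = 128
  A: 640 − 2(36.17) − 3(108.8) = 241.3
  C: 0 + 2(36.17) = 72.34
  E: 0 + 1(108.8) = 108.8

109 mol/s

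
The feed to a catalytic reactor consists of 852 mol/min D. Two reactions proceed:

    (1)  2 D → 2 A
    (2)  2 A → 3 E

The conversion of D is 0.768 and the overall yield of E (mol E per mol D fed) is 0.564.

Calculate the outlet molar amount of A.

334 mol/min

Conversion of D: D consumed = 2ξ₁ = 0.768 × 852 → ξ₁ = 327.2 mol/min.
Yield of E: 3ξ₂ / 852 = 0.564 → ξ₂ = 160.2 mol/min.
Outlet amounts (n = n₀ + Σ ν·ξ):
  D: 852 − 2(327.2) = 197.7
  A: 0 + 2(327.2) − 2(160.2) = 334
  E: 0 + 3(160.2) = 480.5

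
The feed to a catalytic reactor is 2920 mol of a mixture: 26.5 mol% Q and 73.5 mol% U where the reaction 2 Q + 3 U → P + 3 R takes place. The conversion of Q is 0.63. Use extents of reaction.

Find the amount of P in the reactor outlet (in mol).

244 mol

Q reacted = 0.63 × 773.8 = 487.5 mol; ν_Q = −2, so ξ = 487.5/2 = 243.7 mol.
Outlet amounts (n = n₀ + ν ξ):
  Q: 773.8 − 2(243.7) = 286.3
  U: 2146 − 3(243.7) = 1415
  P: 0 + 1(243.7) = 243.7
  R: 0 + 3(243.7) = 731.2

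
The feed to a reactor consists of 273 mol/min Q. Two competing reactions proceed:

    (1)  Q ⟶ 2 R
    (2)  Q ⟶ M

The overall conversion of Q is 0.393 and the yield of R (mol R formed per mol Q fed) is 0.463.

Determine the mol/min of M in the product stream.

44.1 mol/min

Yield of R: 2ξ₁ / 273 = 0.463 → ξ₁ = 63.2 mol/min.
Conversion of Q: 1ξ₁ + 1ξ₂ = 0.393 × 273 = 107.3 → ξ₂ = 44.09 mol/min.
Outlet amounts (n = n₀ + Σ ν·ξ):
  Q: 273 − 1(63.2) − 1(44.09) = 165.7
  R: 0 + 2(63.2) = 126.4
  M: 0 + 1(44.09) = 44.09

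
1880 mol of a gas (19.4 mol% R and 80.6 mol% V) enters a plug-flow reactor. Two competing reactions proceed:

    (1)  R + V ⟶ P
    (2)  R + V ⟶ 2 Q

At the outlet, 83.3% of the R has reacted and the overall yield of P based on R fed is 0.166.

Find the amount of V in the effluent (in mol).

Yield of P: 1ξ₁ / 364.7 = 0.166 → ξ₁ = 60.54 mol.
Conversion of R: 1ξ₁ + 1ξ₂ = 0.833 × 364.7 = 303.8 → ξ₂ = 243.3 mol.
Outlet amounts (n = n₀ + Σ ν·ξ):
  R: 364.7 − 1(60.54) − 1(243.3) = 60.91
  V: 1515 − 1(60.54) − 1(243.3) = 1211
  P: 0 + 1(60.54) = 60.54
  Q: 0 + 2(243.3) = 486.5

1210 mol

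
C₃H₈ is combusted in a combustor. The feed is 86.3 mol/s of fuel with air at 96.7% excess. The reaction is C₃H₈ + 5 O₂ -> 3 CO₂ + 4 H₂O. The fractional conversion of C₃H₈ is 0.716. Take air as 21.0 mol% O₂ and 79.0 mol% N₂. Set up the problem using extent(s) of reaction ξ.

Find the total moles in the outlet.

4190 mol/s

Stoichiometric O₂ = 5 × 86.3 = 431.5 mol/s; O₂ fed = 431.5 × 1.967 = 848.8 mol/s.
N₂ fed = 848.8 × 79/21 = 3193 mol/s.
Fuel reacted = 0.716 × 86.3 → ξ = 61.79 mol/s.
Outlet (n = n₀ + ν ξ):
  C₃H₈: 86.3 − 1(61.79) = 24.51
  O₂: 848.8 − 5(61.79) = 539.8
  N₂: 3193 (inert)
  CO₂: 0 + 3(61.79) = 185.4
  H₂O: 0 + 4(61.79) = 247.2
Total out = 24.51 + 539.8 + 3193 + 185.4 + 247.2 = 4190 mol/s.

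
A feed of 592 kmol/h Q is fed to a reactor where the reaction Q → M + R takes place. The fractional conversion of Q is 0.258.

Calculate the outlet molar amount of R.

Q reacted = 0.258 × 592 = 152.7 kmol/h; ν_Q = −1, so ξ = 152.7/1 = 152.7 kmol/h.
Outlet amounts (n = n₀ + ν ξ):
  Q: 592 − 1(152.7) = 439.3
  M: 0 + 1(152.7) = 152.7
  R: 0 + 1(152.7) = 152.7

153 kmol/h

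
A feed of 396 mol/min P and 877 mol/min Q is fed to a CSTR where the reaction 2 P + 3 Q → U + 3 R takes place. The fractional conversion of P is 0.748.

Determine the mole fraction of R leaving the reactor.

P reacted = 0.748 × 396 = 296.2 mol/min; ν_P = −2, so ξ = 296.2/2 = 148.1 mol/min.
Outlet amounts (n = n₀ + ν ξ):
  P: 396 − 2(148.1) = 99.79
  Q: 877 − 3(148.1) = 432.7
  U: 0 + 1(148.1) = 148.1
  R: 0 + 3(148.1) = 444.3
Total out = 1125 mol/min; y_R = 444.3 / 1125 = 0.395.

0.395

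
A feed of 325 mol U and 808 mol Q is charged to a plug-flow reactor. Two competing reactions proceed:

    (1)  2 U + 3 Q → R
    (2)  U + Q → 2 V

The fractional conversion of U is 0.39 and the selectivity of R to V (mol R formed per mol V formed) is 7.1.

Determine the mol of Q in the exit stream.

620 mol

Conversion of U: U consumed = 0.39 × 325 = 126.8 mol = 2ξ₁ + 1ξ₂.
Selectivity: 1ξ₁ / (2ξ₂) = 7.1 → ξ₁ = 14.2 ξ₂.
Substitute: (2·14.2 + 1) ξ₂ = 126.8 → ξ₂ = 4.311 mol, ξ₁ = 61.22 mol.
Outlet amounts (n = n₀ + Σ ν·ξ):
  U: 325 − 2(61.22) − 1(4.311) = 198.2
  Q: 808 − 3(61.22) − 1(4.311) = 620
  R: 0 + 1(61.22) = 61.22
  V: 0 + 2(4.311) = 8.622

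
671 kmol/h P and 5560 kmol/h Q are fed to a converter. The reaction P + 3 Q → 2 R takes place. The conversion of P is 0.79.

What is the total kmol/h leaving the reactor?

5170 kmol/h

P reacted = 0.79 × 671 = 530.1 kmol/h; ν_P = −1, so ξ = 530.1/1 = 530.1 kmol/h.
Outlet amounts (n = n₀ + ν ξ):
  P: 671 − 1(530.1) = 140.9
  Q: 5560 − 3(530.1) = 3970
  R: 0 + 2(530.1) = 1060
Total out = 140.9 + 3970 + 1060 = 5171 kmol/h.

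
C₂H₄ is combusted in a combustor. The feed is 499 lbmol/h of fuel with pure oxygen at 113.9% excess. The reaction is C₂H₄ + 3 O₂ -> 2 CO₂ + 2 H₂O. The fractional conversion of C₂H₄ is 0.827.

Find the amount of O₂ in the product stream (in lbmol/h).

Stoichiometric O₂ = 3 × 499 = 1497 lbmol/h; O₂ fed = 1497 × 2.139 = 3202 lbmol/h.
Fuel reacted = 0.827 × 499 → ξ = 412.7 lbmol/h.
Outlet (n = n₀ + ν ξ):
  C₂H₄: 499 − 1(412.7) = 86.33
  O₂: 3202 − 3(412.7) = 1964
  CO₂: 0 + 2(412.7) = 825.3
  H₂O: 0 + 2(412.7) = 825.3

1960 lbmol/h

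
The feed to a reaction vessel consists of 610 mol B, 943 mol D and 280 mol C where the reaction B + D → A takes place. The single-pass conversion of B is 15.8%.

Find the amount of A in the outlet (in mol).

B reacted = 0.158 × 610 = 96.38 mol; ν_B = −1, so ξ = 96.38/1 = 96.38 mol.
Outlet amounts (n = n₀ + ν ξ):
  B: 610 − 1(96.38) = 513.6
  D: 943 − 1(96.38) = 846.6
  A: 0 + 1(96.38) = 96.38
  C: 280 (inert)

96.4 mol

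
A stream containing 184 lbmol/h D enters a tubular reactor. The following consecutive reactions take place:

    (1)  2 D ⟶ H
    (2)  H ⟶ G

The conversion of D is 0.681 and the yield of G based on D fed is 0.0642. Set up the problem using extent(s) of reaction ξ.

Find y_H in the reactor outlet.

0.419

Conversion of D: D consumed = 2ξ₁ = 0.681 × 184 → ξ₁ = 62.65 lbmol/h.
Yield of G: 1ξ₂ / 184 = 0.0642 → ξ₂ = 11.81 lbmol/h.
Outlet amounts (n = n₀ + Σ ν·ξ):
  D: 184 − 2(62.65) = 58.7
  H: 0 + 1(62.65) − 1(11.81) = 50.84
  G: 0 + 1(11.81) = 11.81
Total out = 121.3 lbmol/h; y_H = 50.84 / 121.3 = 0.419.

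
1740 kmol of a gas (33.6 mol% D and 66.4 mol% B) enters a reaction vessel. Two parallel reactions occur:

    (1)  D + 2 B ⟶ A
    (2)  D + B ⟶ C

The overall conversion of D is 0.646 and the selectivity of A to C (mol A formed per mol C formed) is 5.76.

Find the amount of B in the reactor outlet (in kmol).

Conversion of D: D consumed = 0.646 × 584.6 = 377.7 kmol = 1ξ₁ + 1ξ₂.
Selectivity: 1ξ₁ / (1ξ₂) = 5.76 → ξ₁ = 5.76 ξ₂.
Substitute: (1·5.76 + 1) ξ₂ = 377.7 → ξ₂ = 55.87 kmol, ξ₁ = 321.8 kmol.
Outlet amounts (n = n₀ + Σ ν·ξ):
  D: 584.6 − 1(321.8) − 1(55.87) = 207
  B: 1155 − 2(321.8) − 1(55.87) = 455.9
  A: 0 + 1(321.8) = 321.8
  C: 0 + 1(55.87) = 55.87

456 kmol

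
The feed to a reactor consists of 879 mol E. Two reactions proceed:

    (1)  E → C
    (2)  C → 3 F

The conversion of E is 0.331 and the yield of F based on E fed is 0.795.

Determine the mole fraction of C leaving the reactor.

Conversion of E: E consumed = 1ξ₁ = 0.331 × 879 → ξ₁ = 290.9 mol.
Yield of F: 3ξ₂ / 879 = 0.795 → ξ₂ = 232.9 mol.
Outlet amounts (n = n₀ + Σ ν·ξ):
  E: 879 − 1(290.9) = 588.1
  C: 0 + 1(290.9) − 1(232.9) = 58.01
  F: 0 + 3(232.9) = 698.8
Total out = 1345 mol; y_C = 58.01 / 1345 = 0.04314.

0.0431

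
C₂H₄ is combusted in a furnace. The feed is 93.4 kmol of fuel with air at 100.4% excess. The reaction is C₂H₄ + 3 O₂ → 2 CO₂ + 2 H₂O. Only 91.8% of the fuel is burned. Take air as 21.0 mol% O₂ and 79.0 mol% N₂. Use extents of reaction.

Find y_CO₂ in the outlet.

0.062

Stoichiometric O₂ = 3 × 93.4 = 280.2 kmol; O₂ fed = 280.2 × 2.004 = 561.5 kmol.
N₂ fed = 561.5 × 79/21 = 2112 kmol.
Fuel reacted = 0.918 × 93.4 → ξ = 85.74 kmol.
Outlet (n = n₀ + ν ξ):
  C₂H₄: 93.4 − 1(85.74) = 7.659
  O₂: 561.5 − 3(85.74) = 304.3
  N₂: 2112 (inert)
  CO₂: 0 + 2(85.74) = 171.5
  H₂O: 0 + 2(85.74) = 171.5
Total out = 2767 kmol; y_CO₂ = 171.5 / 2767 = 0.06197.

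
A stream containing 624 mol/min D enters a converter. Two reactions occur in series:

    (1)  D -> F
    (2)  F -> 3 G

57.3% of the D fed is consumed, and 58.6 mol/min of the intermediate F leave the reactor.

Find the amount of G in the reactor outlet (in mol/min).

897 mol/min

Conversion of D: D consumed = 1ξ₁ = 0.573 × 624 → ξ₁ = 357.6 mol/min.
F balance: n_F = 0 + 1ξ₁ − 1ξ₂ = 58.6 → ξ₂ = (1·357.6 − 58.6)/1 = 299 mol/min.
Outlet amounts (n = n₀ + Σ ν·ξ):
  D: 624 − 1(357.6) = 266.4
  F: 0 + 1(357.6) − 1(299) = 58.6
  G: 0 + 3(299) = 896.9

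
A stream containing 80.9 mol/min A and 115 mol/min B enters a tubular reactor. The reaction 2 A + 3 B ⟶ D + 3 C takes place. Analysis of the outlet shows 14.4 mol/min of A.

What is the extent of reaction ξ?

ξ = 33.2 mol/min

For A: n = n₀ − 2ξ → 14.4 = 80.9 − 2ξ, giving ξ = 33.25 mol/min.
Outlet amounts (n = n₀ + ν ξ):
  A: 80.9 − 2(33.25) = 14.4
  B: 115 − 3(33.25) = 15.25
  D: 0 + 1(33.25) = 33.25
  C: 0 + 3(33.25) = 99.75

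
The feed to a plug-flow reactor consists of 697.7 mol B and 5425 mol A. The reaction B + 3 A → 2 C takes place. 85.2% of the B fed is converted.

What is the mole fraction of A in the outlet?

B reacted = 0.852 × 697.7 = 594.4 mol; ν_B = −1, so ξ = 594.4/1 = 594.4 mol.
Outlet amounts (n = n₀ + ν ξ):
  B: 697.7 − 1(594.4) = 103.3
  A: 5425 − 3(594.4) = 3642
  C: 0 + 2(594.4) = 1189
Total out = 4934 mol; y_A = 3642 / 4934 = 0.7381.

0.738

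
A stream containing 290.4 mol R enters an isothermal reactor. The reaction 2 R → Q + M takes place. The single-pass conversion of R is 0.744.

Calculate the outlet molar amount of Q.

R reacted = 0.744 × 290.4 = 216.1 mol; ν_R = −2, so ξ = 216.1/2 = 108 mol.
Outlet amounts (n = n₀ + ν ξ):
  R: 290.4 − 2(108) = 74.34
  Q: 0 + 1(108) = 108
  M: 0 + 1(108) = 108

108 mol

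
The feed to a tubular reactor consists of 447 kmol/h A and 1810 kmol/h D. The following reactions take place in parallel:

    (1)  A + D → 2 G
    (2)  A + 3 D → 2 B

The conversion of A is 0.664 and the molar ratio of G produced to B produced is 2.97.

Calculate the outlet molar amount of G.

444 kmol/h

Conversion of A: A consumed = 0.664 × 447 = 296.8 kmol/h = 1ξ₁ + 1ξ₂.
Selectivity: 2ξ₁ / (2ξ₂) = 2.97 → ξ₁ = 2.97 ξ₂.
Substitute: (1·2.97 + 1) ξ₂ = 296.8 → ξ₂ = 74.76 kmol/h, ξ₁ = 222 kmol/h.
Outlet amounts (n = n₀ + Σ ν·ξ):
  A: 447 − 1(222) − 1(74.76) = 150.2
  D: 1810 − 1(222) − 3(74.76) = 1364
  G: 0 + 2(222) = 444.1
  B: 0 + 2(74.76) = 149.5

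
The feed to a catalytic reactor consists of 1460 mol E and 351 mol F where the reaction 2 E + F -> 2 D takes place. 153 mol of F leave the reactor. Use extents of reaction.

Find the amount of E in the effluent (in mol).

1060 mol

For F: n = n₀ − 1ξ → 153 = 351 − 1ξ, giving ξ = 198 mol.
Outlet amounts (n = n₀ + ν ξ):
  E: 1460 − 2(198) = 1064
  F: 351 − 1(198) = 153
  D: 0 + 2(198) = 396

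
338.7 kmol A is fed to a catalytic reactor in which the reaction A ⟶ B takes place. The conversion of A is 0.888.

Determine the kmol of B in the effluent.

A reacted = 0.888 × 338.7 = 300.8 kmol; ν_A = −1, so ξ = 300.8/1 = 300.8 kmol.
Outlet amounts (n = n₀ + ν ξ):
  A: 338.7 − 1(300.8) = 37.93
  B: 0 + 1(300.8) = 300.8

301 kmol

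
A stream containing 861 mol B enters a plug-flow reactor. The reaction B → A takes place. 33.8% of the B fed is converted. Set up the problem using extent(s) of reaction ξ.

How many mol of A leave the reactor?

B reacted = 0.338 × 861 = 291 mol; ν_B = −1, so ξ = 291/1 = 291 mol.
Outlet amounts (n = n₀ + ν ξ):
  B: 861 − 1(291) = 570
  A: 0 + 1(291) = 291

291 mol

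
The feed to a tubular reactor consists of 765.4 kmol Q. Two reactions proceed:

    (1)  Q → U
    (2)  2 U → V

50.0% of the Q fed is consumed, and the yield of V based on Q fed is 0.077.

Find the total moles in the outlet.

Conversion of Q: Q consumed = 1ξ₁ = 0.5 × 765.4 → ξ₁ = 382.7 kmol.
Yield of V: 1ξ₂ / 765.4 = 0.077 → ξ₂ = 58.94 kmol.
Outlet amounts (n = n₀ + Σ ν·ξ):
  Q: 765.4 − 1(382.7) = 382.7
  U: 0 + 1(382.7) − 2(58.94) = 264.8
  V: 0 + 1(58.94) = 58.94
Total out = 382.7 + 264.8 + 58.94 = 706.5 kmol.

706 kmol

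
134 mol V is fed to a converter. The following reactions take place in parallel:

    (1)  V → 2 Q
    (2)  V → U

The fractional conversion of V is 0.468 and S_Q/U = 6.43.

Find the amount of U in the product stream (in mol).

Conversion of V: V consumed = 0.468 × 134 = 62.71 mol = 1ξ₁ + 1ξ₂.
Selectivity: 2ξ₁ / (1ξ₂) = 6.43 → ξ₁ = 3.215 ξ₂.
Substitute: (1·3.215 + 1) ξ₂ = 62.71 → ξ₂ = 14.88 mol, ξ₁ = 47.83 mol.
Outlet amounts (n = n₀ + Σ ν·ξ):
  V: 134 − 1(47.83) − 1(14.88) = 71.29
  Q: 0 + 2(47.83) = 95.67
  U: 0 + 1(14.88) = 14.88

14.9 mol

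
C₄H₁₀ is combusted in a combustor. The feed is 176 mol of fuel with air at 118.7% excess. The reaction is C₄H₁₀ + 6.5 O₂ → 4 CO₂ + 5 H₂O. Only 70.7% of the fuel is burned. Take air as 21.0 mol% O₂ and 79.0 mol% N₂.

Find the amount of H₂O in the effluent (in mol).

622 mol

Stoichiometric O₂ = 6.5 × 176 = 1144 mol; O₂ fed = 1144 × 2.187 = 2502 mol.
N₂ fed = 2502 × 79/21 = 9412 mol.
Fuel reacted = 0.707 × 176 → ξ = 124.4 mol.
Outlet (n = n₀ + ν ξ):
  C₄H₁₀: 176 − 1(124.4) = 51.57
  O₂: 2502 − 6.5(124.4) = 1693
  N₂: 9412 (inert)
  CO₂: 0 + 4(124.4) = 497.7
  H₂O: 0 + 5(124.4) = 622.2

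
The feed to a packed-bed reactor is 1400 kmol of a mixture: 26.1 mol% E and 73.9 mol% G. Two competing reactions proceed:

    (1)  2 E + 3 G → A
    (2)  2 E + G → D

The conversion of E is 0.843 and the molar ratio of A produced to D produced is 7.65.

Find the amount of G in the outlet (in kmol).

Conversion of E: E consumed = 0.843 × 365.4 = 308 kmol = 2ξ₁ + 2ξ₂.
Selectivity: 1ξ₁ / (1ξ₂) = 7.65 → ξ₁ = 7.65 ξ₂.
Substitute: (2·7.65 + 2) ξ₂ = 308 → ξ₂ = 17.81 kmol, ξ₁ = 136.2 kmol.
Outlet amounts (n = n₀ + Σ ν·ξ):
  E: 365.4 − 2(136.2) − 2(17.81) = 57.37
  G: 1035 − 3(136.2) − 1(17.81) = 608.2
  A: 0 + 1(136.2) = 136.2
  D: 0 + 1(17.81) = 17.81

608 kmol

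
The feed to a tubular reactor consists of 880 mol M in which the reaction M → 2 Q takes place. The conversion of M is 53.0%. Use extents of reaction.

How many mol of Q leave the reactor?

M reacted = 0.53 × 880 = 466.4 mol; ν_M = −1, so ξ = 466.4/1 = 466.4 mol.
Outlet amounts (n = n₀ + ν ξ):
  M: 880 − 1(466.4) = 413.6
  Q: 0 + 2(466.4) = 932.8

933 mol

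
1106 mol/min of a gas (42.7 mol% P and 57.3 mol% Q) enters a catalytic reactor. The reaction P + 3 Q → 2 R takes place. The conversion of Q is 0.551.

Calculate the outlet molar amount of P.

Q reacted = 0.551 × 633.7 = 349.2 mol/min; ν_Q = −3, so ξ = 349.2/3 = 116.4 mol/min.
Outlet amounts (n = n₀ + ν ξ):
  P: 472.3 − 1(116.4) = 355.9
  Q: 633.7 − 3(116.4) = 284.5
  R: 0 + 2(116.4) = 232.8

356 mol/min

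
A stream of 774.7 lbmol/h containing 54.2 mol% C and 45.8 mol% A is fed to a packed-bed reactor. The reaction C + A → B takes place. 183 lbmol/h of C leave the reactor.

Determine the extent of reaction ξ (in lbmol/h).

For C: n = n₀ − 1ξ → 183 = 419.9 − 1ξ, giving ξ = 236.9 lbmol/h.
Outlet amounts (n = n₀ + ν ξ):
  C: 419.9 − 1(236.9) = 183
  A: 354.8 − 1(236.9) = 117.9
  B: 0 + 1(236.9) = 236.9

ξ = 237 lbmol/h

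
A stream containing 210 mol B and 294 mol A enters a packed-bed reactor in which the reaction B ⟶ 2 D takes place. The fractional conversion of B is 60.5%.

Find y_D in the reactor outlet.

B reacted = 0.605 × 210 = 127 mol; ν_B = −1, so ξ = 127/1 = 127 mol.
Outlet amounts (n = n₀ + ν ξ):
  B: 210 − 1(127) = 82.95
  D: 0 + 2(127) = 254.1
  A: 294 (inert)
Total out = 631 mol; y_D = 254.1 / 631 = 0.4027.

0.403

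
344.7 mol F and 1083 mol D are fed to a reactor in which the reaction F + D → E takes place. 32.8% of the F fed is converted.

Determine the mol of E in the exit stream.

F reacted = 0.328 × 344.7 = 113.1 mol; ν_F = −1, so ξ = 113.1/1 = 113.1 mol.
Outlet amounts (n = n₀ + ν ξ):
  F: 344.7 − 1(113.1) = 231.6
  D: 1083 − 1(113.1) = 969.9
  E: 0 + 1(113.1) = 113.1

113 mol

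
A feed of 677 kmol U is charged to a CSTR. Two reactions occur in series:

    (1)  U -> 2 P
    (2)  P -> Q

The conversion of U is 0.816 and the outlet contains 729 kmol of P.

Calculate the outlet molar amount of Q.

Conversion of U: U consumed = 1ξ₁ = 0.816 × 677 → ξ₁ = 552.4 kmol.
P balance: n_P = 0 + 2ξ₁ − 1ξ₂ = 729 → ξ₂ = (2·552.4 − 729)/1 = 375.9 kmol.
Outlet amounts (n = n₀ + Σ ν·ξ):
  U: 677 − 1(552.4) = 124.6
  P: 0 + 2(552.4) − 1(375.9) = 729
  Q: 0 + 1(375.9) = 375.9

376 kmol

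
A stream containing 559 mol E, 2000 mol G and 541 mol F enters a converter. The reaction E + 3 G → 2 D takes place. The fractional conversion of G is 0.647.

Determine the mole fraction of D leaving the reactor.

G reacted = 0.647 × 2000 = 1294 mol; ν_G = −3, so ξ = 1294/3 = 431.3 mol.
Outlet amounts (n = n₀ + ν ξ):
  E: 559 − 1(431.3) = 127.7
  G: 2000 − 3(431.3) = 706
  D: 0 + 2(431.3) = 862.7
  F: 541 (inert)
Total out = 2237 mol; y_D = 862.7 / 2237 = 0.3856.

0.386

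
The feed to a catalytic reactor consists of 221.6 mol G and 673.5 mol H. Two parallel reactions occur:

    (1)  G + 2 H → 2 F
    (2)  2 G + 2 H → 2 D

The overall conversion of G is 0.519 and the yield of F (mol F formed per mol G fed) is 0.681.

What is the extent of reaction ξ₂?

Yield of F: 2ξ₁ / 221.6 = 0.681 → ξ₁ = 75.45 mol.
Conversion of G: 1ξ₁ + 2ξ₂ = 0.519 × 221.6 = 115 → ξ₂ = 19.78 mol.
Outlet amounts (n = n₀ + Σ ν·ξ):
  G: 221.6 − 1(75.45) − 2(19.78) = 106.6
  H: 673.5 − 2(75.45) − 2(19.78) = 483
  F: 0 + 2(75.45) = 150.9
  D: 0 + 2(19.78) = 39.56

ξ₂ = 19.8 mol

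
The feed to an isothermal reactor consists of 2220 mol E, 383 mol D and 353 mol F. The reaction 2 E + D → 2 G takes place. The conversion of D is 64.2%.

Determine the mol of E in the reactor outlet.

D reacted = 0.642 × 383 = 245.9 mol; ν_D = −1, so ξ = 245.9/1 = 245.9 mol.
Outlet amounts (n = n₀ + ν ξ):
  E: 2220 − 2(245.9) = 1728
  D: 383 − 1(245.9) = 137.1
  G: 0 + 2(245.9) = 491.8
  F: 353 (inert)

1730 mol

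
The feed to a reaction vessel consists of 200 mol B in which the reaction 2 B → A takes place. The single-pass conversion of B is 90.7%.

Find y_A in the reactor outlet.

B reacted = 0.907 × 200 = 181.4 mol; ν_B = −2, so ξ = 181.4/2 = 90.7 mol.
Outlet amounts (n = n₀ + ν ξ):
  B: 200 − 2(90.7) = 18.6
  A: 0 + 1(90.7) = 90.7
Total out = 109.3 mol; y_A = 90.7 / 109.3 = 0.8298.

0.83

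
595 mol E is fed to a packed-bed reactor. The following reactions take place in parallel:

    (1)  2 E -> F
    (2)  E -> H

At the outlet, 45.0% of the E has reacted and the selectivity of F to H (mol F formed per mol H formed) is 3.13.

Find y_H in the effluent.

0.0769

Conversion of E: E consumed = 0.45 × 595 = 267.8 mol = 2ξ₁ + 1ξ₂.
Selectivity: 1ξ₁ / (1ξ₂) = 3.13 → ξ₁ = 3.13 ξ₂.
Substitute: (2·3.13 + 1) ξ₂ = 267.8 → ξ₂ = 36.88 mol, ξ₁ = 115.4 mol.
Outlet amounts (n = n₀ + Σ ν·ξ):
  E: 595 − 2(115.4) − 1(36.88) = 327.2
  F: 0 + 1(115.4) = 115.4
  H: 0 + 1(36.88) = 36.88
Total out = 479.6 mol; y_H = 36.88 / 479.6 = 0.0769.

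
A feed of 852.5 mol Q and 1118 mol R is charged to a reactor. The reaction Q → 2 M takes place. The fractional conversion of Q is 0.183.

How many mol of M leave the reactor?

Q reacted = 0.183 × 852.5 = 156 mol; ν_Q = −1, so ξ = 156/1 = 156 mol.
Outlet amounts (n = n₀ + ν ξ):
  Q: 852.5 − 1(156) = 696.5
  M: 0 + 2(156) = 312
  R: 1118 (inert)

312 mol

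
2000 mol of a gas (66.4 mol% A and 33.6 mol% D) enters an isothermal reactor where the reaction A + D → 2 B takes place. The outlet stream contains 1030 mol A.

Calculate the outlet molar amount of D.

374 mol

For A: n = n₀ − 1ξ → 1030 = 1328 − 1ξ, giving ξ = 298 mol.
Outlet amounts (n = n₀ + ν ξ):
  A: 1328 − 1(298) = 1030
  D: 672 − 1(298) = 374
  B: 0 + 2(298) = 596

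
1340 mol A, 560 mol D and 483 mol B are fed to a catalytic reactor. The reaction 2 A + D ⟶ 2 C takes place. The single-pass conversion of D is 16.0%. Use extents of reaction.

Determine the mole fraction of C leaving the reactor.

D reacted = 0.16 × 560 = 89.6 mol; ν_D = −1, so ξ = 89.6/1 = 89.6 mol.
Outlet amounts (n = n₀ + ν ξ):
  A: 1340 − 2(89.6) = 1161
  D: 560 − 1(89.6) = 470.4
  C: 0 + 2(89.6) = 179.2
  B: 483 (inert)
Total out = 2293 mol; y_C = 179.2 / 2293 = 0.07814.

0.0781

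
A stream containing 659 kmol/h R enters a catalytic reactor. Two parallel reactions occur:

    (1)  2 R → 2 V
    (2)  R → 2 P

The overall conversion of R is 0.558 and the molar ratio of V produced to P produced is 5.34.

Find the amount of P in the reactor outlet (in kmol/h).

63 kmol/h

Conversion of R: R consumed = 0.558 × 659 = 367.7 kmol/h = 2ξ₁ + 1ξ₂.
Selectivity: 2ξ₁ / (2ξ₂) = 5.34 → ξ₁ = 5.34 ξ₂.
Substitute: (2·5.34 + 1) ξ₂ = 367.7 → ξ₂ = 31.48 kmol/h, ξ₁ = 168.1 kmol/h.
Outlet amounts (n = n₀ + Σ ν·ξ):
  R: 659 − 2(168.1) − 1(31.48) = 291.3
  V: 0 + 2(168.1) = 336.2
  P: 0 + 2(31.48) = 62.97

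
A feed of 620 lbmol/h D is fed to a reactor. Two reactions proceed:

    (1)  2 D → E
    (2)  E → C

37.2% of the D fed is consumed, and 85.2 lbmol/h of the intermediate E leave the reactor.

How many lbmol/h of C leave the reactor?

Conversion of D: D consumed = 2ξ₁ = 0.372 × 620 → ξ₁ = 115.3 lbmol/h.
E balance: n_E = 0 + 1ξ₁ − 1ξ₂ = 85.2 → ξ₂ = (1·115.3 − 85.2)/1 = 30.12 lbmol/h.
Outlet amounts (n = n₀ + Σ ν·ξ):
  D: 620 − 2(115.3) = 389.4
  E: 0 + 1(115.3) − 1(30.12) = 85.2
  C: 0 + 1(30.12) = 30.12

30.1 lbmol/h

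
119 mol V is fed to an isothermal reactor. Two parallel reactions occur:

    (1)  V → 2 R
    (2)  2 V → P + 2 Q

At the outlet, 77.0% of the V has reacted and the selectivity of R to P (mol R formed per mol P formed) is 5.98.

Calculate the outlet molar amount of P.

18.4 mol

Conversion of V: V consumed = 0.77 × 119 = 91.63 mol = 1ξ₁ + 2ξ₂.
Selectivity: 2ξ₁ / (1ξ₂) = 5.98 → ξ₁ = 2.99 ξ₂.
Substitute: (1·2.99 + 2) ξ₂ = 91.63 → ξ₂ = 18.36 mol, ξ₁ = 54.9 mol.
Outlet amounts (n = n₀ + Σ ν·ξ):
  V: 119 − 1(54.9) − 2(18.36) = 27.37
  R: 0 + 2(54.9) = 109.8
  P: 0 + 1(18.36) = 18.36
  Q: 0 + 2(18.36) = 36.73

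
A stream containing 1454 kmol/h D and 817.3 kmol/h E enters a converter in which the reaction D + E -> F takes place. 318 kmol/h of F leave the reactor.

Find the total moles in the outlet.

1950 kmol/h

For F: n = n₀ + 1ξ → 318 = 0 + 1ξ, giving ξ = 318 kmol/h.
Outlet amounts (n = n₀ + ν ξ):
  D: 1454 − 1(318) = 1136
  E: 817.3 − 1(318) = 499.3
  F: 0 + 1(318) = 318
Total out = 1136 + 499.3 + 318 = 1953 kmol/h.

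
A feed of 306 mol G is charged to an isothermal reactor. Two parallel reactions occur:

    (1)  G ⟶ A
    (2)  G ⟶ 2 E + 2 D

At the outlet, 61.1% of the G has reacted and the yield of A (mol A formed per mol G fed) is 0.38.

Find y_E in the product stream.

Yield of A: 1ξ₁ / 306 = 0.38 → ξ₁ = 116.3 mol.
Conversion of G: 1ξ₁ + 1ξ₂ = 0.611 × 306 = 187 → ξ₂ = 70.69 mol.
Outlet amounts (n = n₀ + Σ ν·ξ):
  G: 306 − 1(116.3) − 1(70.69) = 119
  A: 0 + 1(116.3) = 116.3
  E: 0 + 2(70.69) = 141.4
  D: 0 + 2(70.69) = 141.4
Total out = 518.1 mol; y_E = 141.4 / 518.1 = 0.2729.

0.273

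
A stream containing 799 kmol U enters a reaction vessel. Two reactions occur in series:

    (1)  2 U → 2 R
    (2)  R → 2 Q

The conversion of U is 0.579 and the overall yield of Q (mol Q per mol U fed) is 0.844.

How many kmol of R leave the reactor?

125 kmol

Conversion of U: U consumed = 2ξ₁ = 0.579 × 799 → ξ₁ = 231.3 kmol.
Yield of Q: 2ξ₂ / 799 = 0.844 → ξ₂ = 337.2 kmol.
Outlet amounts (n = n₀ + Σ ν·ξ):
  U: 799 − 2(231.3) = 336.4
  R: 0 + 2(231.3) − 1(337.2) = 125.4
  Q: 0 + 2(337.2) = 674.4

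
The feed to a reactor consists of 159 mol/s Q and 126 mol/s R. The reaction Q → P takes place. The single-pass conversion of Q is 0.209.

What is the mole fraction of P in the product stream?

Q reacted = 0.209 × 159 = 33.23 mol/s; ν_Q = −1, so ξ = 33.23/1 = 33.23 mol/s.
Outlet amounts (n = n₀ + ν ξ):
  Q: 159 − 1(33.23) = 125.8
  P: 0 + 1(33.23) = 33.23
  R: 126 (inert)
Total out = 285 mol/s; y_P = 33.23 / 285 = 0.1166.

0.117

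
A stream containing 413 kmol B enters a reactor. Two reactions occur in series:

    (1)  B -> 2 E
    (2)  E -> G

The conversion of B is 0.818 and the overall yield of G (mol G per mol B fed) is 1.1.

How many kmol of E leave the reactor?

221 kmol

Conversion of B: B consumed = 1ξ₁ = 0.818 × 413 → ξ₁ = 337.8 kmol.
Yield of G: 1ξ₂ / 413 = 1.1 → ξ₂ = 454.3 kmol.
Outlet amounts (n = n₀ + Σ ν·ξ):
  B: 413 − 1(337.8) = 75.17
  E: 0 + 2(337.8) − 1(454.3) = 221.4
  G: 0 + 1(454.3) = 454.3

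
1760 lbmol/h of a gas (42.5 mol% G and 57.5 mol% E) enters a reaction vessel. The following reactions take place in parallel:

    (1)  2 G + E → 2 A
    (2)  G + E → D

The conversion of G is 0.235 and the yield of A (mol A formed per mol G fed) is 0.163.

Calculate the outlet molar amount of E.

897 lbmol/h

Yield of A: 2ξ₁ / 748 = 0.163 → ξ₁ = 60.96 lbmol/h.
Conversion of G: 2ξ₁ + 1ξ₂ = 0.235 × 748 = 175.8 → ξ₂ = 53.86 lbmol/h.
Outlet amounts (n = n₀ + Σ ν·ξ):
  G: 748 − 2(60.96) − 1(53.86) = 572.2
  E: 1012 − 1(60.96) − 1(53.86) = 897.2
  A: 0 + 2(60.96) = 121.9
  D: 0 + 1(53.86) = 53.86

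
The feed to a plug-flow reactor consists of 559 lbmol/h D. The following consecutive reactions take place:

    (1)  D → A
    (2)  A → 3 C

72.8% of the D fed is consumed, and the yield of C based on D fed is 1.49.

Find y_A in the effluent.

Conversion of D: D consumed = 1ξ₁ = 0.728 × 559 → ξ₁ = 407 lbmol/h.
Yield of C: 3ξ₂ / 559 = 1.49 → ξ₂ = 277.6 lbmol/h.
Outlet amounts (n = n₀ + Σ ν·ξ):
  D: 559 − 1(407) = 152
  A: 0 + 1(407) − 1(277.6) = 129.3
  C: 0 + 3(277.6) = 832.9
Total out = 1114 lbmol/h; y_A = 129.3 / 1114 = 0.1161.

0.116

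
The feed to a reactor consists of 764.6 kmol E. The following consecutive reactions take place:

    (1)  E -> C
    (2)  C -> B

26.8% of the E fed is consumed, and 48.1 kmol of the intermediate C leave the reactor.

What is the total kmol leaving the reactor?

765 kmol

Conversion of E: E consumed = 1ξ₁ = 0.268 × 764.6 → ξ₁ = 204.9 kmol.
C balance: n_C = 0 + 1ξ₁ − 1ξ₂ = 48.1 → ξ₂ = (1·204.9 − 48.1)/1 = 156.8 kmol.
Outlet amounts (n = n₀ + Σ ν·ξ):
  E: 764.6 − 1(204.9) = 559.7
  C: 0 + 1(204.9) − 1(156.8) = 48.1
  B: 0 + 1(156.8) = 156.8
Total out = 559.7 + 48.1 + 156.8 = 764.6 kmol.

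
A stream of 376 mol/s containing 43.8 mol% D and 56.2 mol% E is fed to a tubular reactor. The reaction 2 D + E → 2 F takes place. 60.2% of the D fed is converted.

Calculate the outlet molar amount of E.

162 mol/s

D reacted = 0.602 × 164.7 = 99.14 mol/s; ν_D = −2, so ξ = 99.14/2 = 49.57 mol/s.
Outlet amounts (n = n₀ + ν ξ):
  D: 164.7 − 2(49.57) = 65.55
  E: 211.3 − 1(49.57) = 161.7
  F: 0 + 2(49.57) = 99.14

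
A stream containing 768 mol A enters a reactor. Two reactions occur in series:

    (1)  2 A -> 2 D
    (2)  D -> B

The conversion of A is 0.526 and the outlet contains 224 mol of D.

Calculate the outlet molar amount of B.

180 mol

Conversion of A: A consumed = 2ξ₁ = 0.526 × 768 → ξ₁ = 202 mol.
D balance: n_D = 0 + 2ξ₁ − 1ξ₂ = 224 → ξ₂ = (2·202 − 224)/1 = 180 mol.
Outlet amounts (n = n₀ + Σ ν·ξ):
  A: 768 − 2(202) = 364
  D: 0 + 2(202) − 1(180) = 224
  B: 0 + 1(180) = 180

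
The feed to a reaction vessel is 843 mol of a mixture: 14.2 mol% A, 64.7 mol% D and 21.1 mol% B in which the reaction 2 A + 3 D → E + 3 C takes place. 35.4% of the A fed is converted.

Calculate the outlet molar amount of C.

A reacted = 0.354 × 119.7 = 42.38 mol; ν_A = −2, so ξ = 42.38/2 = 21.19 mol.
Outlet amounts (n = n₀ + ν ξ):
  A: 119.7 − 2(21.19) = 77.33
  D: 545.4 − 3(21.19) = 481.9
  E: 0 + 1(21.19) = 21.19
  C: 0 + 3(21.19) = 63.56
  B: 177.9 (inert)

63.6 mol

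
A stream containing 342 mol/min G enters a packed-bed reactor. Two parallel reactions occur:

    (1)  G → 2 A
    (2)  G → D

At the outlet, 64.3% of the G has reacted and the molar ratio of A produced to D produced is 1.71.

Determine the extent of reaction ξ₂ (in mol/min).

ξ₂ = 119 mol/min

Conversion of G: G consumed = 0.643 × 342 = 219.9 mol/min = 1ξ₁ + 1ξ₂.
Selectivity: 2ξ₁ / (1ξ₂) = 1.71 → ξ₁ = 0.855 ξ₂.
Substitute: (1·0.855 + 1) ξ₂ = 219.9 → ξ₂ = 118.5 mol/min, ξ₁ = 101.4 mol/min.
Outlet amounts (n = n₀ + Σ ν·ξ):
  G: 342 − 1(101.4) − 1(118.5) = 122.1
  A: 0 + 2(101.4) = 202.7
  D: 0 + 1(118.5) = 118.5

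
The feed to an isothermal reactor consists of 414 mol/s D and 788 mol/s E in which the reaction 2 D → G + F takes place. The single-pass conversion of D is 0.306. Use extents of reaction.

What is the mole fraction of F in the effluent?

0.0527

D reacted = 0.306 × 414 = 126.7 mol/s; ν_D = −2, so ξ = 126.7/2 = 63.34 mol/s.
Outlet amounts (n = n₀ + ν ξ):
  D: 414 − 2(63.34) = 287.3
  G: 0 + 1(63.34) = 63.34
  F: 0 + 1(63.34) = 63.34
  E: 788 (inert)
Total out = 1202 mol/s; y_F = 63.34 / 1202 = 0.0527.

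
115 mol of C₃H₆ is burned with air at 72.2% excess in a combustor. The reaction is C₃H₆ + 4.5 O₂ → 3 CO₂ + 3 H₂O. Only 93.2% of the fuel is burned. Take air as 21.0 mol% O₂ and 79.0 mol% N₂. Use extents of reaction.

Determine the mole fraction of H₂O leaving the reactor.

0.0729

Stoichiometric O₂ = 4.5 × 115 = 517.5 mol; O₂ fed = 517.5 × 1.722 = 891.1 mol.
N₂ fed = 891.1 × 79/21 = 3352 mol.
Fuel reacted = 0.932 × 115 → ξ = 107.2 mol.
Outlet (n = n₀ + ν ξ):
  C₃H₆: 115 − 1(107.2) = 7.82
  O₂: 891.1 − 4.5(107.2) = 408.8
  N₂: 3352 (inert)
  CO₂: 0 + 3(107.2) = 321.5
  H₂O: 0 + 3(107.2) = 321.5
Total out = 4412 mol; y_H₂O = 321.5 / 4412 = 0.07288.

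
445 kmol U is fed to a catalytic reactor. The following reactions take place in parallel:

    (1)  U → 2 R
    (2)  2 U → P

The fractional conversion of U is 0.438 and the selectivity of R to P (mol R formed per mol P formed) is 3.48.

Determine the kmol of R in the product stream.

181 kmol

Conversion of U: U consumed = 0.438 × 445 = 194.9 kmol = 1ξ₁ + 2ξ₂.
Selectivity: 2ξ₁ / (1ξ₂) = 3.48 → ξ₁ = 1.74 ξ₂.
Substitute: (1·1.74 + 2) ξ₂ = 194.9 → ξ₂ = 52.11 kmol, ξ₁ = 90.68 kmol.
Outlet amounts (n = n₀ + Σ ν·ξ):
  U: 445 − 1(90.68) − 2(52.11) = 250.1
  R: 0 + 2(90.68) = 181.4
  P: 0 + 1(52.11) = 52.11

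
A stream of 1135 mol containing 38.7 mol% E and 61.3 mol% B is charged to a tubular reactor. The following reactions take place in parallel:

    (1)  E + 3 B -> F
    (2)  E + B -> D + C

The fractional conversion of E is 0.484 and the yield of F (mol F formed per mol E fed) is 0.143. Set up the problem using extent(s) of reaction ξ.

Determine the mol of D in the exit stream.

Yield of F: 1ξ₁ / 439.2 = 0.143 → ξ₁ = 62.81 mol.
Conversion of E: 1ξ₁ + 1ξ₂ = 0.484 × 439.2 = 212.6 → ξ₂ = 149.8 mol.
Outlet amounts (n = n₀ + Σ ν·ξ):
  E: 439.2 − 1(62.81) − 1(149.8) = 226.7
  B: 695.8 − 3(62.81) − 1(149.8) = 357.5
  F: 0 + 1(62.81) = 62.81
  D: 0 + 1(149.8) = 149.8
  C: 0 + 1(149.8) = 149.8

150 mol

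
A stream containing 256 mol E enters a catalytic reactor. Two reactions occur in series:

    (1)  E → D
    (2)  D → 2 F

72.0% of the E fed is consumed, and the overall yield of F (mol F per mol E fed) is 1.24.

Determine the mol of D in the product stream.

Conversion of E: E consumed = 1ξ₁ = 0.72 × 256 → ξ₁ = 184.3 mol.
Yield of F: 2ξ₂ / 256 = 1.24 → ξ₂ = 158.7 mol.
Outlet amounts (n = n₀ + Σ ν·ξ):
  E: 256 − 1(184.3) = 71.68
  D: 0 + 1(184.3) − 1(158.7) = 25.6
  F: 0 + 2(158.7) = 317.4

25.6 mol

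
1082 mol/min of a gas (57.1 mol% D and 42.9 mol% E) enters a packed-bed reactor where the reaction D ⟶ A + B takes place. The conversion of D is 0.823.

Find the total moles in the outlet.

D reacted = 0.823 × 617.8 = 508.5 mol/min; ν_D = −1, so ξ = 508.5/1 = 508.5 mol/min.
Outlet amounts (n = n₀ + ν ξ):
  D: 617.8 − 1(508.5) = 109.4
  A: 0 + 1(508.5) = 508.5
  B: 0 + 1(508.5) = 508.5
  E: 464.2 (inert)
Total out = 109.4 + 508.5 + 508.5 + 464.2 = 1590 mol/min.

1590 mol/min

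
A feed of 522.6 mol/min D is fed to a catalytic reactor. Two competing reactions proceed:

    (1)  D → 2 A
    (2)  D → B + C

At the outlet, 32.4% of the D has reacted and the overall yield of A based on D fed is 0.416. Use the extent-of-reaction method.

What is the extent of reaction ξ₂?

ξ₂ = 60.6 mol/min

Yield of A: 2ξ₁ / 522.6 = 0.416 → ξ₁ = 108.7 mol/min.
Conversion of D: 1ξ₁ + 1ξ₂ = 0.324 × 522.6 = 169.3 → ξ₂ = 60.62 mol/min.
Outlet amounts (n = n₀ + Σ ν·ξ):
  D: 522.6 − 1(108.7) − 1(60.62) = 353.3
  A: 0 + 2(108.7) = 217.4
  B: 0 + 1(60.62) = 60.62
  C: 0 + 1(60.62) = 60.62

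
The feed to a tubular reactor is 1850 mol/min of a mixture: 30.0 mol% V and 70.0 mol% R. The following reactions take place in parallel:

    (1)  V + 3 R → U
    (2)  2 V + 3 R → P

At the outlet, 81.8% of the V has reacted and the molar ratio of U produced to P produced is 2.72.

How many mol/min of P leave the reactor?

Conversion of V: V consumed = 0.818 × 555 = 454 mol/min = 1ξ₁ + 2ξ₂.
Selectivity: 1ξ₁ / (1ξ₂) = 2.72 → ξ₁ = 2.72 ξ₂.
Substitute: (1·2.72 + 2) ξ₂ = 454 → ξ₂ = 96.18 mol/min, ξ₁ = 261.6 mol/min.
Outlet amounts (n = n₀ + Σ ν·ξ):
  V: 555 − 1(261.6) − 2(96.18) = 101
  R: 1295 − 3(261.6) − 3(96.18) = 221.6
  U: 0 + 1(261.6) = 261.6
  P: 0 + 1(96.18) = 96.18

96.2 mol/min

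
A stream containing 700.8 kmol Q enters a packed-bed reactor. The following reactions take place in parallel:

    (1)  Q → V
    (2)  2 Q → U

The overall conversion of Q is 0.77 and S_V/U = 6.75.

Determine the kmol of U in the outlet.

Conversion of Q: Q consumed = 0.77 × 700.8 = 539.6 kmol = 1ξ₁ + 2ξ₂.
Selectivity: 1ξ₁ / (1ξ₂) = 6.75 → ξ₁ = 6.75 ξ₂.
Substitute: (1·6.75 + 2) ξ₂ = 539.6 → ξ₂ = 61.67 kmol, ξ₁ = 416.3 kmol.
Outlet amounts (n = n₀ + Σ ν·ξ):
  Q: 700.8 − 1(416.3) − 2(61.67) = 161.2
  V: 0 + 1(416.3) = 416.3
  U: 0 + 1(61.67) = 61.67

61.7 kmol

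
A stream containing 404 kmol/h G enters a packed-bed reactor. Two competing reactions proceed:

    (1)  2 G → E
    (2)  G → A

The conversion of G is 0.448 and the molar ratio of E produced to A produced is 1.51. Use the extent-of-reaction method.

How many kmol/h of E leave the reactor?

Conversion of G: G consumed = 0.448 × 404 = 181 kmol/h = 2ξ₁ + 1ξ₂.
Selectivity: 1ξ₁ / (1ξ₂) = 1.51 → ξ₁ = 1.51 ξ₂.
Substitute: (2·1.51 + 1) ξ₂ = 181 → ξ₂ = 45.02 kmol/h, ξ₁ = 67.98 kmol/h.
Outlet amounts (n = n₀ + Σ ν·ξ):
  G: 404 − 2(67.98) − 1(45.02) = 223
  E: 0 + 1(67.98) = 67.98
  A: 0 + 1(45.02) = 45.02

68 kmol/h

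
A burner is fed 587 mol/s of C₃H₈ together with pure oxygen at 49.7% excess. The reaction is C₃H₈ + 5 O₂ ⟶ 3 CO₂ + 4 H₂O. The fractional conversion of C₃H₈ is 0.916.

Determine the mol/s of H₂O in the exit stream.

2150 mol/s

Stoichiometric O₂ = 5 × 587 = 2935 mol/s; O₂ fed = 2935 × 1.497 = 4394 mol/s.
Fuel reacted = 0.916 × 587 → ξ = 537.7 mol/s.
Outlet (n = n₀ + ν ξ):
  C₃H₈: 587 − 1(537.7) = 49.31
  O₂: 4394 − 5(537.7) = 1705
  CO₂: 0 + 3(537.7) = 1613
  H₂O: 0 + 4(537.7) = 2151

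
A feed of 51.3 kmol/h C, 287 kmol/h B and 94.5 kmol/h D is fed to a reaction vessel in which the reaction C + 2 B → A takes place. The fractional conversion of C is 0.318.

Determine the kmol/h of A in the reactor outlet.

16.3 kmol/h

C reacted = 0.318 × 51.3 = 16.31 kmol/h; ν_C = −1, so ξ = 16.31/1 = 16.31 kmol/h.
Outlet amounts (n = n₀ + ν ξ):
  C: 51.3 − 1(16.31) = 34.99
  B: 287 − 2(16.31) = 254.4
  A: 0 + 1(16.31) = 16.31
  D: 94.5 (inert)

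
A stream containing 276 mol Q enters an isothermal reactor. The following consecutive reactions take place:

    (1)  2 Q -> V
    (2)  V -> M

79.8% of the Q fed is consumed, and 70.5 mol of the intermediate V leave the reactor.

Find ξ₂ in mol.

Conversion of Q: Q consumed = 2ξ₁ = 0.798 × 276 → ξ₁ = 110.1 mol.
V balance: n_V = 0 + 1ξ₁ − 1ξ₂ = 70.5 → ξ₂ = (1·110.1 − 70.5)/1 = 39.62 mol.
Outlet amounts (n = n₀ + Σ ν·ξ):
  Q: 276 − 2(110.1) = 55.75
  V: 0 + 1(110.1) − 1(39.62) = 70.5
  M: 0 + 1(39.62) = 39.62

ξ₂ = 39.6 mol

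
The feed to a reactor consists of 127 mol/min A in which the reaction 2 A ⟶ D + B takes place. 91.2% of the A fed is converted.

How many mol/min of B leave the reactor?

57.9 mol/min

A reacted = 0.912 × 127 = 115.8 mol/min; ν_A = −2, so ξ = 115.8/2 = 57.91 mol/min.
Outlet amounts (n = n₀ + ν ξ):
  A: 127 − 2(57.91) = 11.18
  D: 0 + 1(57.91) = 57.91
  B: 0 + 1(57.91) = 57.91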